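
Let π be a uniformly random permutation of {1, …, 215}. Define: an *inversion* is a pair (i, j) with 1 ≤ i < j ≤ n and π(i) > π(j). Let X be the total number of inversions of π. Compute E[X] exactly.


Write X = Σ X_I over the C(215, 2) = 23005 pairs i < j, with X_I the indicator of one inversion.
There are 23005 indicators.
For each fixed pair i < j, the values π(i) and π(j) are two distinct elements of {1, …, 215} in uniformly random order; by symmetry P[π(i) > π(j)] = 1/2.
By linearity: E[X] = 23005 · (1/2) = C(215, 2) · (1/2) = 23005/2 = 23005/2 ≈ 11502.5000.

E[X] = 23005/2 = 11502.5000.


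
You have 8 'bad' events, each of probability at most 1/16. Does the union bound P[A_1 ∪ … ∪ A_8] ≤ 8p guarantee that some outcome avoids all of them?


Union bound: P[∪_{i=1}^{8} A_i] ≤ Σ_i P[A_i] ≤ 8·p = 8·(1/16) = 1/2.
Numerically: 1/2 ≈ 0.500000.
Is 1/2 < 1? YES.
Since P[∪ A_i] ≤ 1/2 < 1, the complement has P[∩ A_i^c] ≥ 1 − 1/2 = 1/2 > 0, so some outcome avoids every A_i.

8·p = 1/2 ≈ 0.500000; existence CERTIFIED by the union bound.


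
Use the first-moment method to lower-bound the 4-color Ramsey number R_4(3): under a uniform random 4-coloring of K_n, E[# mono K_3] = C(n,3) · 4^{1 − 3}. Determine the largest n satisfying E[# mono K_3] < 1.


We need C(n, 3) · 4^{1 − 3} < 1, i.e. C(n, 3) < 4^{3 − 1} = 16.
Check values of n near the boundary:
  n = 3: C(3, 3) = 1; 1 < 16? YES
  n = 4: C(4, 3) = 4; 4 < 16? YES
  n = 5: C(5, 3) = 10; 10 < 16? YES
  n = 6: C(6, 3) = 20; 20 < 16? NO
The largest n with C(n, 3) < 16 is n = 5 (where E[X] = 5/8 ≈ 0.625000). Hence R_4(3) > 5, i.e. R_4(3) ≥ 6.

Largest n = 5; hence R_4(3) > 5.


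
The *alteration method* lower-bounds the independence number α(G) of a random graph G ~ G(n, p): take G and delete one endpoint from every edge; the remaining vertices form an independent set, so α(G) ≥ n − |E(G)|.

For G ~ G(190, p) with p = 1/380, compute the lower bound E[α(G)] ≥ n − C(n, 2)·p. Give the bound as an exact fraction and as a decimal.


E[|E(G)|] = C(190, 2)·p = 17955 · (1/380) = 189/4.
E[α(G)] ≥ n − E[|E(G)|] = 190 − 189/4 = 571/4.
Numerically: ≈ 142.75000.
(This is only a lower bound; the true E[α(G)] may be larger.)

E[α(G)] ≥ 571/4 ≈ 142.75000.


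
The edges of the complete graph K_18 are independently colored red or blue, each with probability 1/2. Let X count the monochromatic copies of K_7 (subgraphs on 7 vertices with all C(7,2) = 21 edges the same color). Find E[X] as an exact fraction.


Let X = Σ_S X_S over the C(18, 7) = 31824 subsets S of size 7, where X_S = 1 if the K_7 on S is monochromatic.
For a fixed S, the K_7 on S has C(7, 2) = 21 edges. P[all 21 edges red] = (1/2)^21, and likewise for blue, so P[monochromatic] = 2·(1/2)^21 = 2^{1 − 21} = 1/1048576.
Summing: E[X] = C(18, 7) · 2^{1 − 21} = 31824 · 1/1048576 = 1989/65536.
Numerically: E[X] ≈ 0.0303.

E[X] = C(18,7)·2^(1−C(7,2)) = 1989/65536 ≈ 0.0303.


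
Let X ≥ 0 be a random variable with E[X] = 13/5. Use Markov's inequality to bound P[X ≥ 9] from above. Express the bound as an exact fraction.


μ = E[X] = 13/5, a = 9.
Markov: P[X ≥ 9] ≤ μ/a = (13/5)/9 = 13/45.
Numerically: ≈ 0.288889.
(Since a = 9 > μ = 2.600000, the bound 13/45 is < 1 and informative.)

P[X ≥ 9] ≤ 13/45 ≈ 0.288889.


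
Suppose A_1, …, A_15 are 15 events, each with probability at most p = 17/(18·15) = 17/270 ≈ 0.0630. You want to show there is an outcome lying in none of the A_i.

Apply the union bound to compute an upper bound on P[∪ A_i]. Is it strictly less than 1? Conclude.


Union bound: P[∪_{i=1}^{15} A_i] ≤ Σ_i P[A_i] ≤ 15·p = 15·(17/270) = 17/18.
Numerically: 17/18 ≈ 0.9444.
Is 17/18 < 1? YES.
Since P[∪ A_i] ≤ 17/18 < 1, the complement has P[∩ A_i^c] ≥ 1 − 17/18 = 1/18 > 0, so some outcome avoids every A_i.

15·p = 17/18 ≈ 0.9444; existence CERTIFIED by the union bound.


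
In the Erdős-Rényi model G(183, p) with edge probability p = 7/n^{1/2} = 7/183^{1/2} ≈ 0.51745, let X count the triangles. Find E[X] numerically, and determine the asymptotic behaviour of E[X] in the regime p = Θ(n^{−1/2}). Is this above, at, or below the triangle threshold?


Number of potential triangles: C(183, 3) = 1004731.
Each occurs with probability p³ ≈ (0.51745)³ ≈ 1.3855350e-01.
By linearity: E[X] = C(183, 3)·p³ ≈ 1004731 · 1.3855350e-01 ≈ 139208.99163.
Since α = 1/2 < 1, p = c/n^{1/2} ≫ 1/n is above the triangle threshold p ~ 1/n. Asymptotically E[X] ~ (c³/6)·n^{3(1−α)} = (7³/6)·n^{1.5} → ∞; triangles are abundant w.h.p.

E[X] ≈ 139208.99163; in regime p = Θ(1/n^{1/2}) E[X] diverges (above the triangle threshold p ~ 1/n).


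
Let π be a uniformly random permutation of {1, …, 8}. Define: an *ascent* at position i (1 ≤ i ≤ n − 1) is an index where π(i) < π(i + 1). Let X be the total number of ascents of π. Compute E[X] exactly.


Write X = Σ X_I over i = 1, …, 7, with X_I the indicator of one ascent.
There are 7 indicators.
For each fixed i, the pair (π(i), π(i+1)) is a uniformly random ordered pair of distinct values from {1, …, 8}; by symmetry P[π(i) < π(i+1)] = 1/2.
By linearity: E[X] = 7 · (1/2) = (8 − 1) · (1/2) = 7/2 ≈ 3.500.

E[X] = 7/2 = 3.500.


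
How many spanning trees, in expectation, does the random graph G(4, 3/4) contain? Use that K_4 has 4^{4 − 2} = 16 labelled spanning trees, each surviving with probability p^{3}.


K_4 has 4^{4 − 2} = 16 labelled spanning trees.
For each such spanning tree H, let X_H = 1 if all 3 edges of H are present in G. Then P[X_H = 1] = p^{3} = (3/4)^{3} = 27/64.
By linearity of expectation: E[X] = Σ_H E[X_H] = 16 · p^{3} = 16 · 27/64 = 27/4.
Numerically: E[X] ≈ 6.75.

E[X] = 16 · (3/4)^{3} = 27/4 ≈ 6.75.


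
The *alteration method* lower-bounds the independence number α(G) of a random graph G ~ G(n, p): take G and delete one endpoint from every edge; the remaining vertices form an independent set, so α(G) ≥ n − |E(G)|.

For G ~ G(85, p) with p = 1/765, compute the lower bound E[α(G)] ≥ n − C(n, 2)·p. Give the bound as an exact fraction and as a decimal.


E[|E(G)|] = C(85, 2)·p = 3570 · (1/765) = 14/3.
E[α(G)] ≥ n − E[|E(G)|] = 85 − 14/3 = 241/3.
Numerically: ≈ 80.333.
(This is only a lower bound; the true E[α(G)] may be larger.)

E[α(G)] ≥ 241/3 ≈ 80.333.


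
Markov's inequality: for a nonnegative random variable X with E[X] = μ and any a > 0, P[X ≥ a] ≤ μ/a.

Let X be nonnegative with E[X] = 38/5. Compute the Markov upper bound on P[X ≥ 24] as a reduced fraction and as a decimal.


μ = E[X] = 38/5, a = 24.
Markov: P[X ≥ 24] ≤ μ/a = (38/5)/24 = 19/60.
Numerically: ≈ 0.3167.
(Since a = 24 > μ = 7.6000, the bound 19/60 is < 1 and informative.)

P[X ≥ 24] ≤ 19/60 ≈ 0.3167.


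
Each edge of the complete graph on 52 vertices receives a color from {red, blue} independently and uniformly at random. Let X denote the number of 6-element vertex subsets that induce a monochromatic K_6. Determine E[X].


Let X = Σ_S X_S over the C(52, 6) = 20358520 subsets S of size 6, where X_S = 1 if the K_6 on S is monochromatic.
For a fixed S, the K_6 on S has C(6, 2) = 15 edges. P[all 15 edges red] = (1/2)^15, and likewise for blue, so P[monochromatic] = 2·(1/2)^15 = 2^{1 − 15} = 1/16384.
By linearity: E[X] = C(52, 6) · 2^{1 − 15} = 20358520 · 1/16384 = 2544815/2048.
Numerically: E[X] ≈ 1242.5854.

E[X] = C(52,6)·2^(1−C(6,2)) = 2544815/2048 ≈ 1242.5854.


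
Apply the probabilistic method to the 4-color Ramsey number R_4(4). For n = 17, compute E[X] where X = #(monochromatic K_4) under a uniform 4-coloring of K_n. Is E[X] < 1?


E[X] = C(17, 4) · 4^{1 − 6} = 2380 · 4^{−5} = 2380/1024.
As a reduced fraction: E[X] = 595/256 ≈ 2.324.
Is E[X] < 1? NO.
Since E[X] ≥ 1, the first-moment bound is inconclusive at n = 17; it does NOT by itself certify R_4(4) > 17.

E[X] = 595/256 ≈ 2.324; E[X] ≥ 1; first-moment method inconclusive here.


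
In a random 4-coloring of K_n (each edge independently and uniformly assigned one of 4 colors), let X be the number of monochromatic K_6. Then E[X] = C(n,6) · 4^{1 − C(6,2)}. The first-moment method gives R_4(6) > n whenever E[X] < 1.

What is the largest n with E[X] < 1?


We need C(n, 6) · 4^{1 − 15} < 1, i.e. C(n, 6) < 4^{15 − 1} = 268435456.
Check values of n near the boundary:
  n = 76: C(76, 6) = 218618940; 218618940 < 268435456? YES
  n = 77: C(77, 6) = 237093780; 237093780 < 268435456? YES
  n = 78: C(78, 6) = 256851595; 256851595 < 268435456? YES
  n = 79: C(79, 6) = 277962685; 277962685 < 268435456? NO
  n = 80: C(80, 6) = 300500200; 300500200 < 268435456? NO
  n = 81: C(81, 6) = 324540216; 324540216 < 268435456? NO
The largest n with C(n, 6) < 268435456 is n = 78 (where E[X] = 256851595/268435456 ≈ 0.95685). Hence R_4(6) > 78, i.e. R_4(6) ≥ 79.

Largest n = 78; hence R_4(6) > 78.


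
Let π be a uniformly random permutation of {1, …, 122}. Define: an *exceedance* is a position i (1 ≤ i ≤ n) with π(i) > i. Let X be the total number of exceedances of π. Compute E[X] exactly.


Write X = Σ_{i=1}^{122} X_i, where X_i = 1_{π(i) > i}.
For each fixed i, π(i) is uniform over {1, …, 122} (marginal of a uniform permutation), so P[π(i) > i] = (n − i)/n. Summing: Σ_{i=1}^{122} (n − i)/n = (0 + 1 + … + 121)/122 = 122(122 − 1)/(2·122) = (122 − 1)/2.
Hence E[X] = Σ_{i=1}^{122} (122 − i)/122 = 121/2 ≈ 60.50000.

E[X] = 121/2 = 60.50000.


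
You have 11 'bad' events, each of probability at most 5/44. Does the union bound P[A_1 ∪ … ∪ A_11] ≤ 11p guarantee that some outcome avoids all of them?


Union bound: P[∪_{i=1}^{11} A_i] ≤ Σ_i P[A_i] ≤ 11·p = 11·(5/44) = 5/4.
Numerically: 5/4 ≈ 1.2500.
Is 5/4 < 1? NO.
Since the bound 5/4 is ≥ 1, the union bound is uninformative here; it does NOT by itself certify existence.

11·p = 5/4 ≈ 1.2500; existence NOT certified by the union bound.


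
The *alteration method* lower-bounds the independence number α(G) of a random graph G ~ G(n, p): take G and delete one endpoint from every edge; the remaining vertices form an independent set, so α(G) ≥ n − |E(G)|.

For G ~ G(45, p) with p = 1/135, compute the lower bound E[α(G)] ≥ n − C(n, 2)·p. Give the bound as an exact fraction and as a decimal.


E[|E(G)|] = C(45, 2)·p = 990 · (1/135) = 22/3.
E[α(G)] ≥ n − E[|E(G)|] = 45 − 22/3 = 113/3.
Numerically: ≈ 37.66667.
(This is only a lower bound; the true E[α(G)] may be larger.)

E[α(G)] ≥ 113/3 ≈ 37.66667.


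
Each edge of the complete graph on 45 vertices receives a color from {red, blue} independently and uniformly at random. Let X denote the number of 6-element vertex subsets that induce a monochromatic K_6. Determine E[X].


Let X = Σ_S X_S over the C(45, 6) = 8145060 subsets S of size 6, where X_S = 1 if the K_6 on S is monochromatic.
For a fixed S, the K_6 on S has C(6, 2) = 15 edges. P[all 15 edges red] = (1/2)^15, and likewise for blue, so P[monochromatic] = 2·(1/2)^15 = 2^{1 − 15} = 1/16384.
Summing: E[X] = C(45, 6) · 2^{1 − 15} = 8145060 · 1/16384 = 2036265/4096.
Numerically: E[X] ≈ 497.13501.

E[X] = C(45,6)·2^(1−C(6,2)) = 2036265/4096 ≈ 497.13501.


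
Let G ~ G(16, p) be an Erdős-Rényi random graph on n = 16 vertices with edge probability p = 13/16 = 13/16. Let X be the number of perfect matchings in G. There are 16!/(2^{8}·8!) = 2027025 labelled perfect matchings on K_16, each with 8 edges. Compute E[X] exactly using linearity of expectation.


K_16 has 16!/(2^{8}·8!) = 2027025 labelled perfect matchings.
For each such perfect matching H, let X_H = 1 if all 8 edges of H are present in G. Then P[X_H = 1] = p^{8} = (13/16)^{8} = 815730721/4294967296.
By linearity: E[X] = Σ_H E[X_H] = 2027025 · p^{8} = 2027025 · 815730721/4294967296 = 1653506564735025/4294967296.
Numerically: E[X] ≈ 3.8499e+05.

E[X] = 2027025 · (13/16)^{8} = 1653506564735025/4294967296 ≈ 3.8499e+05.


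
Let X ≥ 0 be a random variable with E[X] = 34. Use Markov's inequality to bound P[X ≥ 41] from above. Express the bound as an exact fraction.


μ = E[X] = 34, a = 41.
Markov: P[X ≥ 41] ≤ μ/a = (34)/41 = 34/41.
Numerically: ≈ 0.829268.
(Since a = 41 > μ = 34.000000, the bound 34/41 is < 1 and informative.)

P[X ≥ 41] ≤ 34/41 ≈ 0.829268.


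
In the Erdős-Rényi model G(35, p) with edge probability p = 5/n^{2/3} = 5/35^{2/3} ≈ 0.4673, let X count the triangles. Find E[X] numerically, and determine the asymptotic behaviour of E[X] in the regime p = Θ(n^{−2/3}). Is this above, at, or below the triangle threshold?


Number of potential triangles: C(35, 3) = 6545.
Each occurs with probability p³ ≈ (0.4673)³ ≈ 1.020408e-01.
By linearity: E[X] = C(35, 3)·p³ ≈ 6545 · 1.020408e-01 ≈ 667.8571.
Since α = 2/3 < 1, p = c/n^{2/3} ≫ 1/n is above the triangle threshold p ~ 1/n. Asymptotically E[X] ~ (c³/6)·n^{3(1−α)} = (5³/6)·n^{1} → ∞; triangles are abundant w.h.p.

E[X] ≈ 667.8571; in regime p = Θ(1/n^{2/3}) E[X] diverges (above the triangle threshold p ~ 1/n).


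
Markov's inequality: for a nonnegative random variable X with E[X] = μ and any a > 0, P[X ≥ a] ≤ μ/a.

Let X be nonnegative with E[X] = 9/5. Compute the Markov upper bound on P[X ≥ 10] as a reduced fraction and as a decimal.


μ = E[X] = 9/5, a = 10.
Markov: P[X ≥ 10] ≤ μ/a = (9/5)/10 = 9/50.
Numerically: ≈ 0.18000.
(Since a = 10 > μ = 1.80000, the bound 9/50 is < 1 and informative.)

P[X ≥ 10] ≤ 9/50 ≈ 0.18000.


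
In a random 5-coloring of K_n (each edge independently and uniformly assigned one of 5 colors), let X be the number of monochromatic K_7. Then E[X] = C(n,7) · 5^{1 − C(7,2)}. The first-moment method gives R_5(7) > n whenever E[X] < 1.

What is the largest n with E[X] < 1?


We need C(n, 7) · 5^{1 − 21} < 1, i.e. C(n, 7) < 5^{21 − 1} = 95367431640625.
Check values of n near the boundary:
  n = 336: C(336, 7) = 90079147136880; 90079147136880 < 95367431640625? YES
  n = 337: C(337, 7) = 91989916924632; 91989916924632 < 95367431640625? YES
  n = 338: C(338, 7) = 93935323022736; 93935323022736 < 95367431640625? YES
  n = 339: C(339, 7) = 95915887062372; 95915887062372 < 95367431640625? NO
The largest n with C(n, 7) < 95367431640625 is n = 338 (where E[X] = 93935323022736/95367431640625 ≈ 0.984983). Hence R_5(7) > 338, i.e. R_5(7) ≥ 339.

Largest n = 338; hence R_5(7) > 338.


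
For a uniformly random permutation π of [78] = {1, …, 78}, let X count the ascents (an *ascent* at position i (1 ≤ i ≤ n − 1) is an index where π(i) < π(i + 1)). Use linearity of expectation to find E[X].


Write X = Σ X_I over i = 1, …, 77, with X_I the indicator of one ascent.
There are 77 indicators.
For each fixed i, the pair (π(i), π(i+1)) is a uniformly random ordered pair of distinct values from {1, …, 78}; by symmetry P[π(i) < π(i+1)] = 1/2.
By linearity: E[X] = 77 · (1/2) = (78 − 1) · (1/2) = 77/2 ≈ 38.50000.

E[X] = 77/2 = 38.50000.


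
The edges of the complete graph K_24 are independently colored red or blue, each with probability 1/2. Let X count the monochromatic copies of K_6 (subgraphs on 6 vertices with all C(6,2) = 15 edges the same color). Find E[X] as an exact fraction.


Let X = Σ_S X_S over the C(24, 6) = 134596 subsets S of size 6, where X_S = 1 if the K_6 on S is monochromatic.
For a fixed S, the K_6 on S has C(6, 2) = 15 edges. P[all 15 edges red] = (1/2)^15, and likewise for blue, so P[monochromatic] = 2·(1/2)^15 = 2^{1 − 15} = 1/16384.
By linearity of expectation: E[X] = C(24, 6) · 2^{1 − 15} = 134596 · 1/16384 = 33649/4096.
Numerically: E[X] ≈ 8.2151.

E[X] = C(24,6)·2^(1−C(6,2)) = 33649/4096 ≈ 8.2151.


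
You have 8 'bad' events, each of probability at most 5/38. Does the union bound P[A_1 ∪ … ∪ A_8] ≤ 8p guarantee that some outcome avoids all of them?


Union bound: P[∪_{i=1}^{8} A_i] ≤ Σ_i P[A_i] ≤ 8·p = 8·(5/38) = 20/19.
Numerically: 20/19 ≈ 1.0526316.
Is 20/19 < 1? NO.
Since the bound 20/19 is ≥ 1, the union bound is uninformative here; it does NOT by itself certify existence.

8·p = 20/19 ≈ 1.0526316; existence NOT certified by the union bound.


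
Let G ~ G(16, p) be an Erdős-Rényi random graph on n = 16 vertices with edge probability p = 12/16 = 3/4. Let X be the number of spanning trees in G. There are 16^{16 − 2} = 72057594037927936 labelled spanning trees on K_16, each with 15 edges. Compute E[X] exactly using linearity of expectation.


K_16 has 16^{16 − 2} = 72057594037927936 labelled spanning trees.
For each such spanning tree H, let X_H = 1 if all 15 edges of H are present in G. Then P[X_H = 1] = p^{15} = (3/4)^{15} = 14348907/1073741824.
By linearity: E[X] = Σ_H E[X_H] = 72057594037927936 · p^{15} = 72057594037927936 · 14348907/1073741824 = 962938848411648.
Numerically: E[X] ≈ 9.62939e+14.

E[X] = 72057594037927936 · (3/4)^{15} = 962938848411648 ≈ 9.62939e+14.


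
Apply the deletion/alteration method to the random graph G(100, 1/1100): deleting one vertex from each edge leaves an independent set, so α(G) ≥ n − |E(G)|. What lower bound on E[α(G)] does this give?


E[|E(G)|] = C(100, 2)·p = 4950 · (1/1100) = 9/2.
E[α(G)] ≥ n − E[|E(G)|] = 100 − 9/2 = 191/2.
Numerically: ≈ 95.50000.
(This is only a lower bound; the true E[α(G)] may be larger.)

E[α(G)] ≥ 191/2 ≈ 95.50000.


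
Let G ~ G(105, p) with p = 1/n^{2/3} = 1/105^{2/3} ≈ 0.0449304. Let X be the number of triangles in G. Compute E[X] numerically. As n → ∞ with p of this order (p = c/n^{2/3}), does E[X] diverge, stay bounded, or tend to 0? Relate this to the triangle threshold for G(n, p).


Number of potential triangles: C(105, 3) = 187460.
Each occurs with probability p³ ≈ (0.0449304)³ ≈ 9.07029478e-05.
By linearity: E[X] = C(105, 3)·p³ ≈ 187460 · 9.07029478e-05 ≈ 17.003175.
Since α = 2/3 < 1, p = c/n^{2/3} ≫ 1/n is above the triangle threshold p ~ 1/n. Asymptotically E[X] ~ (c³/6)·n^{3(1−α)} = (1³/6)·n^{1} → ∞; triangles are abundant w.h.p.

E[X] ≈ 17.003175; in regime p = Θ(1/n^{2/3}) E[X] diverges (above the triangle threshold p ~ 1/n).


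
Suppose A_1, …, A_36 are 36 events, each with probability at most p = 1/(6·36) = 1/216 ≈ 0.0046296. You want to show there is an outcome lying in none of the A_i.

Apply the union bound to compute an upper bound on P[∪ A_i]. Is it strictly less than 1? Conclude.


Union bound: P[∪_{i=1}^{36} A_i] ≤ Σ_i P[A_i] ≤ 36·p = 36·(1/216) = 1/6.
Numerically: 1/6 ≈ 0.1666667.
Is 1/6 < 1? YES.
Since P[∪ A_i] ≤ 1/6 < 1, the complement has P[∩ A_i^c] ≥ 1 − 1/6 = 5/6 > 0, so some outcome avoids every A_i.

36·p = 1/6 ≈ 0.1666667; existence CERTIFIED by the union bound.


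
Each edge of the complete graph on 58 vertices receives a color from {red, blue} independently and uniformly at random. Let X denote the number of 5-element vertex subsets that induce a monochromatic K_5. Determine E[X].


Let X = Σ_S X_S over the C(58, 5) = 4582116 subsets S of size 5, where X_S = 1 if the K_5 on S is monochromatic.
For a fixed S, the K_5 on S has C(5, 2) = 10 edges. P[all 10 edges red] = (1/2)^10, and likewise for blue, so P[monochromatic] = 2·(1/2)^10 = 2^{1 − 10} = 1/512.
By linearity of expectation: E[X] = C(58, 5) · 2^{1 − 10} = 4582116 · 1/512 = 1145529/128.
Numerically: E[X] ≈ 8949.445312.

E[X] = C(58,5)·2^(1−C(5,2)) = 1145529/128 ≈ 8949.445312.


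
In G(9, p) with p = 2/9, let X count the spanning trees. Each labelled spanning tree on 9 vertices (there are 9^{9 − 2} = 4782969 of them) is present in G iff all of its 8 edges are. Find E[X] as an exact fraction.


K_9 has 9^{9 − 2} = 4782969 labelled spanning trees.
For each such spanning tree H, let X_H = 1 if all 8 edges of H are present in G. Then P[X_H = 1] = p^{8} = (2/9)^{8} = 256/43046721.
By linearity of expectation: E[X] = Σ_H E[X_H] = 4782969 · p^{8} = 4782969 · 256/43046721 = 256/9.
Numerically: E[X] ≈ 28.44.

E[X] = 4782969 · (2/9)^{8} = 256/9 ≈ 28.44.


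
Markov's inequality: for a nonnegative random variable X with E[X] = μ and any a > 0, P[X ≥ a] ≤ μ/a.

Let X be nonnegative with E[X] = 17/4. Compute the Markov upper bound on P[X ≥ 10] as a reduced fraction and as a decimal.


μ = E[X] = 17/4, a = 10.
Markov: P[X ≥ 10] ≤ μ/a = (17/4)/10 = 17/40.
Numerically: ≈ 0.425000.
(Since a = 10 > μ = 4.250000, the bound 17/40 is < 1 and informative.)

P[X ≥ 10] ≤ 17/40 ≈ 0.425000.


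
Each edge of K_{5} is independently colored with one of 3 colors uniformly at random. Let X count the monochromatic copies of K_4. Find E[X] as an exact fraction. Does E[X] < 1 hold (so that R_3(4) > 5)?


E[X] = C(5, 4) · 3^{1 − 6} = 5 · 3^{−5} = 5/243.
As a reduced fraction: E[X] = 5/243 ≈ 0.020576.
Is E[X] < 1? YES.
Since E[X] < 1, there exists a 3-coloring of K_{5} with no monochromatic K_4; hence R_3(4) > 5.

E[X] = 5/243 ≈ 0.020576; E[X] < 1, so R_3(4) > 5.


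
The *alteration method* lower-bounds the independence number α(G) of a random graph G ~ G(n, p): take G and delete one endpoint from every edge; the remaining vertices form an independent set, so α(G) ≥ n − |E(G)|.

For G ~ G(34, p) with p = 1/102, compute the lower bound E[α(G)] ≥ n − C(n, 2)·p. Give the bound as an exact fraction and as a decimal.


E[|E(G)|] = C(34, 2)·p = 561 · (1/102) = 11/2.
E[α(G)] ≥ n − E[|E(G)|] = 34 − 11/2 = 57/2.
Numerically: ≈ 28.500000.
(This is only a lower bound; the true E[α(G)] may be larger.)

E[α(G)] ≥ 57/2 ≈ 28.500000.


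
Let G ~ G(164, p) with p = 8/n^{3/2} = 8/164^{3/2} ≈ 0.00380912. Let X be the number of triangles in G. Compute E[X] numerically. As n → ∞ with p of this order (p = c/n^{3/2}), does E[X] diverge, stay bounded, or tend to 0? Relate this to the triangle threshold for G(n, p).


Number of potential triangles: C(164, 3) = 721764.
Each occurs with probability p³ ≈ (0.00380912)³ ≈ 5.52678595e-08.
By linearity: E[X] = C(164, 3)·p³ ≈ 721764 · 5.52678595e-08 ≈ 0.039890.
Since α = 3/2 > 1, p = c/n^{3/2} = o(1/n) is below the triangle threshold p ~ 1/n. Asymptotically E[X] ~ (c³/6)·n^{3(1−α)} = (8³/6)·n^{-1.5} → 0, so by Markov's inequality G has no triangles w.h.p.

E[X] ≈ 0.039890; in regime p = Θ(1/n^{3/2}) E[X] tends to 0 (below the triangle threshold p ~ 1/n).


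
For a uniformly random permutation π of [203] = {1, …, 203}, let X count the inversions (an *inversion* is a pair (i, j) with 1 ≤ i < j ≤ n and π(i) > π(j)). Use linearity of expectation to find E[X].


Write X = Σ X_I over the C(203, 2) = 20503 pairs i < j, with X_I the indicator of one inversion.
There are 20503 indicators.
For each fixed pair i < j, the values π(i) and π(j) are two distinct elements of {1, …, 203} in uniformly random order; by symmetry P[π(i) > π(j)] = 1/2.
By linearity: E[X] = 20503 · (1/2) = C(203, 2) · (1/2) = 20503/2 = 20503/2 ≈ 10251.500000.

E[X] = 20503/2 = 10251.500000.


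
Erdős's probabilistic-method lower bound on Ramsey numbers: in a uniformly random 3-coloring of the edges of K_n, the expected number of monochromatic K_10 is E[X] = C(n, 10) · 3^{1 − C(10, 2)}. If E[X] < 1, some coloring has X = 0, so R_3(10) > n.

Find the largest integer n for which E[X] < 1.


We need C(n, 10) · 3^{1 − 45} < 1, i.e. C(n, 10) < 3^{45 − 1} = 984770902183611232881.
Check values of n near the boundary:
  n = 572: C(572, 10) = 954640815642161682606; 954640815642161682606 < 984770902183611232881? YES
  n = 573: C(573, 10) = 971597135635805762226; 971597135635805762226 < 984770902183611232881? YES
  n = 574: C(574, 10) = 988824035203816502691; 988824035203816502691 < 984770902183611232881? NO
  n = 575: C(575, 10) = 1006325345561406175305; 1006325345561406175305 < 984770902183611232881? NO
  n = 576: C(576, 10) = 1024104945306307344480; 1024104945306307344480 < 984770902183611232881? NO
The largest n with C(n, 10) < 984770902183611232881 is n = 573 (where E[X] = 35985079097622435638/36472996377170786403 ≈ 0.987). Hence R_3(10) > 573, i.e. R_3(10) ≥ 574.

Largest n = 573; hence R_3(10) > 573.


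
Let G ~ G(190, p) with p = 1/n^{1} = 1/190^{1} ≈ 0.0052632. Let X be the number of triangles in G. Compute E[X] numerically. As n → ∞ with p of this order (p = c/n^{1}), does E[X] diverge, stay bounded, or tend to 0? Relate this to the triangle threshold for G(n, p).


Number of potential triangles: C(190, 3) = 1125180.
Each occurs with probability p³ ≈ (0.0052632)³ ≈ 1.4579385e-07.
By linearity: E[X] = C(190, 3)·p³ ≈ 1125180 · 1.4579385e-07 ≈ 0.16404.
Here α = 1, so p = 1/n is exactly at the triangle threshold p ~ 1/n. Asymptotically E[X] → c³/6 = 1³/6 = 1/6 ≈ 0.16667, a bounded constant. In this regime the triangle count is asymptotically Poisson(c³/6).

E[X] ≈ 0.16404; in regime p = Θ(1/n^{1}) E[X] stays bounded (at the triangle threshold p ~ 1/n).


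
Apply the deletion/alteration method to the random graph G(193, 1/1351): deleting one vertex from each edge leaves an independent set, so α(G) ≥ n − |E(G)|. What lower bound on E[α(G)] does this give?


E[|E(G)|] = C(193, 2)·p = 18528 · (1/1351) = 96/7.
E[α(G)] ≥ n − E[|E(G)|] = 193 − 96/7 = 1255/7.
Numerically: ≈ 179.286.
(This is only a lower bound; the true E[α(G)] may be larger.)

E[α(G)] ≥ 1255/7 ≈ 179.286.


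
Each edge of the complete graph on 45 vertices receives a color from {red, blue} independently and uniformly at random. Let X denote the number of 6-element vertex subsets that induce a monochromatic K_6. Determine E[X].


Let X = Σ_S X_S over the C(45, 6) = 8145060 subsets S of size 6, where X_S = 1 if the K_6 on S is monochromatic.
For a fixed S, the K_6 on S has C(6, 2) = 15 edges. P[all 15 edges red] = (1/2)^15, and likewise for blue, so P[monochromatic] = 2·(1/2)^15 = 2^{1 − 15} = 1/16384.
By linearity: E[X] = C(45, 6) · 2^{1 − 15} = 8145060 · 1/16384 = 2036265/4096.
Numerically: E[X] ≈ 497.135.

E[X] = C(45,6)·2^(1−C(6,2)) = 2036265/4096 ≈ 497.135.


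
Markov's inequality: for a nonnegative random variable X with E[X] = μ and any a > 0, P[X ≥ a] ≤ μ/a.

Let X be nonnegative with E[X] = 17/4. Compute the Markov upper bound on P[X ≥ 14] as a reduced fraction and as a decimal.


μ = E[X] = 17/4, a = 14.
Markov: P[X ≥ 14] ≤ μ/a = (17/4)/14 = 17/56.
Numerically: ≈ 0.30357.
(Since a = 14 > μ = 4.25000, the bound 17/56 is < 1 and informative.)

P[X ≥ 14] ≤ 17/56 ≈ 0.30357.


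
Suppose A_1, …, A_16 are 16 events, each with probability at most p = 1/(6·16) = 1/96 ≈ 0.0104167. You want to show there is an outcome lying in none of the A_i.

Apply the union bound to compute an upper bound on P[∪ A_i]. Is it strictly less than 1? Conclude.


Union bound: P[∪_{i=1}^{16} A_i] ≤ Σ_i P[A_i] ≤ 16·p = 16·(1/96) = 1/6.
Numerically: 1/6 ≈ 0.1666667.
Is 1/6 < 1? YES.
Since P[∪ A_i] ≤ 1/6 < 1, the complement has P[∩ A_i^c] ≥ 1 − 1/6 = 5/6 > 0, so some outcome avoids every A_i.

16·p = 1/6 ≈ 0.1666667; existence CERTIFIED by the union bound.


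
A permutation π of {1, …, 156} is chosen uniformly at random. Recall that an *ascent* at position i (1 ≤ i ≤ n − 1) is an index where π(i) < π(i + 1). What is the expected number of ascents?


Write X = Σ X_I over i = 1, …, 155, with X_I the indicator of one ascent.
There are 155 indicators.
For each fixed i, the pair (π(i), π(i+1)) is a uniformly random ordered pair of distinct values from {1, …, 156}; by symmetry P[π(i) < π(i+1)] = 1/2.
By linearity: E[X] = 155 · (1/2) = (156 − 1) · (1/2) = 155/2 ≈ 77.5000.

E[X] = 155/2 = 77.5000.


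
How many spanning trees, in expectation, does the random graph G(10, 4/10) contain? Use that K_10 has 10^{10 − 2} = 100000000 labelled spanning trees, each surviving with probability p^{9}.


K_10 has 10^{10 − 2} = 100000000 labelled spanning trees.
For each such spanning tree H, let X_H = 1 if all 9 edges of H are present in G. Then P[X_H = 1] = p^{9} = (2/5)^{9} = 512/1953125.
By linearity: E[X] = Σ_H E[X_H] = 100000000 · p^{9} = 100000000 · 512/1953125 = 131072/5.
Numerically: E[X] ≈ 2.621e+04.

E[X] = 100000000 · (2/5)^{9} = 131072/5 ≈ 2.621e+04.


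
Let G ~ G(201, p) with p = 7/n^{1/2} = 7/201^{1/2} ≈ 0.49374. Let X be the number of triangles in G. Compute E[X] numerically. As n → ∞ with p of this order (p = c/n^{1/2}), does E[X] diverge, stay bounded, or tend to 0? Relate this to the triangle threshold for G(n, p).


Number of potential triangles: C(201, 3) = 1333300.
Each occurs with probability p³ ≈ (0.49374)³ ≈ 1.2036495e-01.
By linearity: E[X] = C(201, 3)·p³ ≈ 1333300 · 1.2036495e-01 ≈ 160482.58567.
Since α = 1/2 < 1, p = c/n^{1/2} ≫ 1/n is above the triangle threshold p ~ 1/n. Asymptotically E[X] ~ (c³/6)·n^{3(1−α)} = (7³/6)·n^{1.5} → ∞; triangles are abundant w.h.p.

E[X] ≈ 160482.58567; in regime p = Θ(1/n^{1/2}) E[X] diverges (above the triangle threshold p ~ 1/n).


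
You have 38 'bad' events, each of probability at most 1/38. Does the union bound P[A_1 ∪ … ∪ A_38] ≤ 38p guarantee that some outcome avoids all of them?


Union bound: P[∪_{i=1}^{38} A_i] ≤ Σ_i P[A_i] ≤ 38·p = 38·(1/38) = 1.
Numerically: 1 ≈ 1.000.
Is 1 < 1? NO.
Since the bound 1 is ≥ 1, the union bound is uninformative here; it does NOT by itself certify existence.

38·p = 1 ≈ 1.000; existence NOT certified by the union bound.


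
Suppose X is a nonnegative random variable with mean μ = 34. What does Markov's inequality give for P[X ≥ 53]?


μ = E[X] = 34, a = 53.
Markov: P[X ≥ 53] ≤ μ/a = (34)/53 = 34/53.
Numerically: ≈ 0.642.
(Since a = 53 > μ = 34.000, the bound 34/53 is < 1 and informative.)

P[X ≥ 53] ≤ 34/53 ≈ 0.642.


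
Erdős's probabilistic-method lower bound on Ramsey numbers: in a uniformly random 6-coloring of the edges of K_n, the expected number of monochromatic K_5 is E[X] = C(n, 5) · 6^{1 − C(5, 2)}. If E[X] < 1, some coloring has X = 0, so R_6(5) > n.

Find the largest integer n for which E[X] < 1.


We need C(n, 5) · 6^{1 − 10} < 1, i.e. C(n, 5) < 6^{10 − 1} = 10077696.
Check values of n near the boundary:
  n = 61: C(61, 5) = 5949147; 5949147 < 10077696? YES
  n = 62: C(62, 5) = 6471002; 6471002 < 10077696? YES
  n = 63: C(63, 5) = 7028847; 7028847 < 10077696? YES
  n = 64: C(64, 5) = 7624512; 7624512 < 10077696? YES
  n = 65: C(65, 5) = 8259888; 8259888 < 10077696? YES
  n = 66: C(66, 5) = 8936928; 8936928 < 10077696? YES
  n = 67: C(67, 5) = 9657648; 9657648 < 10077696? YES
  n = 68: C(68, 5) = 10424128; 10424128 < 10077696? NO
  n = 69: C(69, 5) = 11238513; 11238513 < 10077696? NO
  n = 70: C(70, 5) = 12103014; 12103014 < 10077696? NO
The largest n with C(n, 5) < 10077696 is n = 67 (where E[X] = 67067/69984 ≈ 0.958319). Hence R_6(5) > 67, i.e. R_6(5) ≥ 68.

Largest n = 67; hence R_6(5) > 67.


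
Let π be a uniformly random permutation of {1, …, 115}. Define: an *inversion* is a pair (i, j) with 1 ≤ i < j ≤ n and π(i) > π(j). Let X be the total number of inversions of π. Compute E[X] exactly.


Write X = Σ X_I over the C(115, 2) = 6555 pairs i < j, with X_I the indicator of one inversion.
There are 6555 indicators.
For each fixed pair i < j, the values π(i) and π(j) are two distinct elements of {1, …, 115} in uniformly random order; by symmetry P[π(i) > π(j)] = 1/2.
By linearity: E[X] = 6555 · (1/2) = C(115, 2) · (1/2) = 6555/2 = 6555/2 ≈ 3277.5000.

E[X] = 6555/2 = 3277.5000.


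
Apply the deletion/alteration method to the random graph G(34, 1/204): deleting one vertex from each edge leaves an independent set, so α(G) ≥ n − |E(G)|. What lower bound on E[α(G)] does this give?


E[|E(G)|] = C(34, 2)·p = 561 · (1/204) = 11/4.
E[α(G)] ≥ n − E[|E(G)|] = 34 − 11/4 = 125/4.
Numerically: ≈ 31.250000.
(This is only a lower bound; the true E[α(G)] may be larger.)

E[α(G)] ≥ 125/4 ≈ 31.250000.


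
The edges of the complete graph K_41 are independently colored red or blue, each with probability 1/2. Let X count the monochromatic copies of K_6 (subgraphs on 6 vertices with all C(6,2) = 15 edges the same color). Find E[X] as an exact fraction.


Let X = Σ_S X_S over the C(41, 6) = 4496388 subsets S of size 6, where X_S = 1 if the K_6 on S is monochromatic.
For a fixed S, the K_6 on S has C(6, 2) = 15 edges. P[all 15 edges red] = (1/2)^15, and likewise for blue, so P[monochromatic] = 2·(1/2)^15 = 2^{1 − 15} = 1/16384.
Summing: E[X] = C(41, 6) · 2^{1 − 15} = 4496388 · 1/16384 = 1124097/4096.
Numerically: E[X] ≈ 274.437744.

E[X] = C(41,6)·2^(1−C(6,2)) = 1124097/4096 ≈ 274.437744.


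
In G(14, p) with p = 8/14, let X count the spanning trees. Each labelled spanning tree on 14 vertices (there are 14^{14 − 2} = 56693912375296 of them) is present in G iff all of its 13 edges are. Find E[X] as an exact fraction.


K_14 has 14^{14 − 2} = 56693912375296 labelled spanning trees.
For each such spanning tree H, let X_H = 1 if all 13 edges of H are present in G. Then P[X_H = 1] = p^{13} = (4/7)^{13} = 67108864/96889010407.
Summing the indicators: E[X] = Σ_H E[X_H] = 56693912375296 · p^{13} = 56693912375296 · 67108864/96889010407 = 274877906944/7.
Numerically: E[X] ≈ 3.92683e+10.

E[X] = 56693912375296 · (4/7)^{13} = 274877906944/7 ≈ 3.92683e+10.


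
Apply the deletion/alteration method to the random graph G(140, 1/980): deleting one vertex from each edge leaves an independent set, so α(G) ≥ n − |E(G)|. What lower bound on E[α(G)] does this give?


E[|E(G)|] = C(140, 2)·p = 9730 · (1/980) = 139/14.
E[α(G)] ≥ n − E[|E(G)|] = 140 − 139/14 = 1821/14.
Numerically: ≈ 130.07143.
(This is only a lower bound; the true E[α(G)] may be larger.)

E[α(G)] ≥ 1821/14 ≈ 130.07143.


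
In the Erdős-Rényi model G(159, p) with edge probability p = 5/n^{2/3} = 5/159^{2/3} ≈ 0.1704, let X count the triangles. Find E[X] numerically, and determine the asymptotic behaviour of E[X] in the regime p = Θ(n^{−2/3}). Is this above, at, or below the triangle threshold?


Number of potential triangles: C(159, 3) = 657359.
Each occurs with probability p³ ≈ (0.1704)³ ≈ 4.944425e-03.
By linearity: E[X] = C(159, 3)·p³ ≈ 657359 · 4.944425e-03 ≈ 3250.2621.
Since α = 2/3 < 1, p = c/n^{2/3} ≫ 1/n is above the triangle threshold p ~ 1/n. Asymptotically E[X] ~ (c³/6)·n^{3(1−α)} = (5³/6)·n^{1} → ∞; triangles are abundant w.h.p.

E[X] ≈ 3250.2621; in regime p = Θ(1/n^{2/3}) E[X] diverges (above the triangle threshold p ~ 1/n).


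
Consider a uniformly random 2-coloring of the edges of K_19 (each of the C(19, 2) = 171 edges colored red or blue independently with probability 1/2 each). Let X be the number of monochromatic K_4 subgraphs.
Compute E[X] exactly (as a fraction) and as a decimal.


Let X = Σ_S X_S over the C(19, 4) = 3876 subsets S of size 4, where X_S = 1 if the K_4 on S is monochromatic.
For a fixed S, the K_4 on S has C(4, 2) = 6 edges. P[all 6 edges red] = (1/2)^6, and likewise for blue, so P[monochromatic] = 2·(1/2)^6 = 2^{1 − 6} = 1/32.
Summing: E[X] = C(19, 4) · 2^{1 − 6} = 3876 · 1/32 = 969/8.
Numerically: E[X] ≈ 121.125000.

E[X] = C(19,4)·2^(1−C(4,2)) = 969/8 ≈ 121.125000.


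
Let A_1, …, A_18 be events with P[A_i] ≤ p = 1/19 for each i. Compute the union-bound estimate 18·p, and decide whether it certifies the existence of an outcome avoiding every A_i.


Union bound: P[∪_{i=1}^{18} A_i] ≤ Σ_i P[A_i] ≤ 18·p = 18·(1/19) = 18/19.
Numerically: 18/19 ≈ 0.947368.
Is 18/19 < 1? YES.
Since P[∪ A_i] ≤ 18/19 < 1, the complement has P[∩ A_i^c] ≥ 1 − 18/19 = 1/19 > 0, so some outcome avoids every A_i.

18·p = 18/19 ≈ 0.947368; existence CERTIFIED by the union bound.


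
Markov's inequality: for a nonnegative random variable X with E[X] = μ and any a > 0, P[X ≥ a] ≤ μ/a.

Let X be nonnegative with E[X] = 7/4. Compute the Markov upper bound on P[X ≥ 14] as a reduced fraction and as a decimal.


μ = E[X] = 7/4, a = 14.
Markov: P[X ≥ 14] ≤ μ/a = (7/4)/14 = 1/8.
Numerically: ≈ 0.12500.
(Since a = 14 > μ = 1.75000, the bound 1/8 is < 1 and informative.)

P[X ≥ 14] ≤ 1/8 ≈ 0.12500.


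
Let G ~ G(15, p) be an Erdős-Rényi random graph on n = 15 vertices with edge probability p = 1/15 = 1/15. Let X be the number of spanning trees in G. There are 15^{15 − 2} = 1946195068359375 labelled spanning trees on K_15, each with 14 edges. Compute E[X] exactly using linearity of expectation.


K_15 has 15^{15 − 2} = 1946195068359375 labelled spanning trees.
For each such spanning tree H, let X_H = 1 if all 14 edges of H are present in G. Then P[X_H = 1] = p^{14} = (1/15)^{14} = 1/29192926025390625.
By linearity of expectation: E[X] = Σ_H E[X_H] = 1946195068359375 · p^{14} = 1946195068359375 · 1/29192926025390625 = 1/15.
Numerically: E[X] ≈ 0.066667.

E[X] = 1946195068359375 · (1/15)^{14} = 1/15 ≈ 0.066667.


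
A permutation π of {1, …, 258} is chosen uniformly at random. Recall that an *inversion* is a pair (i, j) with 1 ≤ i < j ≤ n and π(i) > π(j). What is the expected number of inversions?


Write X = Σ X_I over the C(258, 2) = 33153 pairs i < j, with X_I the indicator of one inversion.
There are 33153 indicators.
For each fixed pair i < j, the values π(i) and π(j) are two distinct elements of {1, …, 258} in uniformly random order; by symmetry P[π(i) > π(j)] = 1/2.
By linearity: E[X] = 33153 · (1/2) = C(258, 2) · (1/2) = 33153/2 = 33153/2 ≈ 16576.500.

E[X] = 33153/2 = 16576.500.


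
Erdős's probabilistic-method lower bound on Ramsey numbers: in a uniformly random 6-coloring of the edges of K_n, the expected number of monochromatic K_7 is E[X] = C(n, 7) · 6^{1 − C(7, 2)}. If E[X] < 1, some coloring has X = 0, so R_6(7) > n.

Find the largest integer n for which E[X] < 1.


We need C(n, 7) · 6^{1 − 21} < 1, i.e. C(n, 7) < 6^{21 − 1} = 3656158440062976.
Check values of n near the boundary:
  n = 567: C(567, 7) = 3601671315933933; 3601671315933933 < 3656158440062976? YES
  n = 568: C(568, 7) = 3646611956239704; 3646611956239704 < 3656158440062976? YES
  n = 569: C(569, 7) = 3692032389858348; 3692032389858348 < 3656158440062976? NO
The largest n with C(n, 7) < 3656158440062976 is n = 568 (where E[X] = 16882462760369/16926659444736 ≈ 0.9974). Hence R_6(7) > 568, i.e. R_6(7) ≥ 569.

Largest n = 568; hence R_6(7) > 568.


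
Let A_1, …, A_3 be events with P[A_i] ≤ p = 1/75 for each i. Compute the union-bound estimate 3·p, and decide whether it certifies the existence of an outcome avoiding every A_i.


Union bound: P[∪_{i=1}^{3} A_i] ≤ Σ_i P[A_i] ≤ 3·p = 3·(1/75) = 1/25.
Numerically: 1/25 ≈ 0.0400.
Is 1/25 < 1? YES.
Since P[∪ A_i] ≤ 1/25 < 1, the complement has P[∩ A_i^c] ≥ 1 − 1/25 = 24/25 > 0, so some outcome avoids every A_i.

3·p = 1/25 ≈ 0.0400; existence CERTIFIED by the union bound.


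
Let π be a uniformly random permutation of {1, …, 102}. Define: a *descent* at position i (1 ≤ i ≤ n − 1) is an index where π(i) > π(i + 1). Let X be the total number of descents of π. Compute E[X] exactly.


Write X = Σ X_I over i = 1, …, 101, with X_I the indicator of one descent.
There are 101 indicators.
For each fixed i, the pair (π(i), π(i+1)) is a uniformly random ordered pair of distinct values from {1, …, 102}; by symmetry P[π(i) > π(i+1)] = 1/2.
By linearity: E[X] = 101 · (1/2) = (102 − 1) · (1/2) = 101/2 ≈ 50.5000.

E[X] = 101/2 = 50.5000.


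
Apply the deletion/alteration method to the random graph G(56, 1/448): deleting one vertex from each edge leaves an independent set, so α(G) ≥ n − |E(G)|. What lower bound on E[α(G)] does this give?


E[|E(G)|] = C(56, 2)·p = 1540 · (1/448) = 55/16.
E[α(G)] ≥ n − E[|E(G)|] = 56 − 55/16 = 841/16.
Numerically: ≈ 52.56250.
(This is only a lower bound; the true E[α(G)] may be larger.)

E[α(G)] ≥ 841/16 ≈ 52.56250.
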